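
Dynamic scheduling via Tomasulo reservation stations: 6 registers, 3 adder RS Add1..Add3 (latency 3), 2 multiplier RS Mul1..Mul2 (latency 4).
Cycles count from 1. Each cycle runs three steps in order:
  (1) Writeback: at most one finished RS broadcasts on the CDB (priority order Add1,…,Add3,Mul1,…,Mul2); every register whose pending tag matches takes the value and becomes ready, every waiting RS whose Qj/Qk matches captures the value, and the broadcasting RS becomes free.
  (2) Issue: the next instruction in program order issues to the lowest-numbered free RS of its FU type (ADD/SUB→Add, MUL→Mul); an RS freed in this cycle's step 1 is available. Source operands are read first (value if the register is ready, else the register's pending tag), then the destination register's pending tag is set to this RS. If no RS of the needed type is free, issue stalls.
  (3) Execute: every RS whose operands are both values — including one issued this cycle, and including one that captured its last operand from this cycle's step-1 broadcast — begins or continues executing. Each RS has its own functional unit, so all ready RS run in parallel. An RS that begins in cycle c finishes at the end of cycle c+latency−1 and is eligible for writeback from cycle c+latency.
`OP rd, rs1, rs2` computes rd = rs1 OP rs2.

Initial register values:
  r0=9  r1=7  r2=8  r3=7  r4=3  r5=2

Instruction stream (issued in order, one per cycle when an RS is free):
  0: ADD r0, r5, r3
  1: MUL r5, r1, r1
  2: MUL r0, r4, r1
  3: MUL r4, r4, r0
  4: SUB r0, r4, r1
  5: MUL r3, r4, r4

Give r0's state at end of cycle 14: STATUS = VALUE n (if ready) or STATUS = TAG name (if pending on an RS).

STATUS = VALUE 56

cycle 1: issue ADD r0<-Add1 // r0:Add1,r1:7,r2:8,r3:7,r4:3,r5:2
cycle 2: issue MUL r5<-Mul1 // r0:Add1,r1:7,r2:8,r3:7,r4:3,r5:Mul1
cycle 3: issue MUL r0<-Mul2 // r0:Mul2,r1:7,r2:8,r3:7,r4:3,r5:Mul1
cycle 4: CDB Add1=9; stall // r0:Mul2,r1:7,r2:8,r3:7,r4:3,r5:Mul1
cycle 5: stall // r0:Mul2,r1:7,r2:8,r3:7,r4:3,r5:Mul1
cycle 6: CDB Mul1=49; issue MUL r4<-Mul1 // r0:Mul2,r1:7,r2:8,r3:7,r4:Mul1,r5:49
cycle 7: CDB Mul2=21; issue SUB r0<-Add1 // r0:Add1,r1:7,r2:8,r3:7,r4:Mul1,r5:49
cycle 8: issue MUL r3<-Mul2 // r0:Add1,r1:7,r2:8,r3:Mul2,r4:Mul1,r5:49
cycle 9: - // r0:Add1,r1:7,r2:8,r3:Mul2,r4:Mul1,r5:49
cycle 10: - // r0:Add1,r1:7,r2:8,r3:Mul2,r4:Mul1,r5:49
cycle 11: CDB Mul1=63 // r0:Add1,r1:7,r2:8,r3:Mul2,r4:63,r5:49
cycle 12: - // r0:Add1,r1:7,r2:8,r3:Mul2,r4:63,r5:49
cycle 13: - // r0:Add1,r1:7,r2:8,r3:Mul2,r4:63,r5:49
cycle 14: CDB Add1=56 // r0:56,r1:7,r2:8,r3:Mul2,r4:63,r5:49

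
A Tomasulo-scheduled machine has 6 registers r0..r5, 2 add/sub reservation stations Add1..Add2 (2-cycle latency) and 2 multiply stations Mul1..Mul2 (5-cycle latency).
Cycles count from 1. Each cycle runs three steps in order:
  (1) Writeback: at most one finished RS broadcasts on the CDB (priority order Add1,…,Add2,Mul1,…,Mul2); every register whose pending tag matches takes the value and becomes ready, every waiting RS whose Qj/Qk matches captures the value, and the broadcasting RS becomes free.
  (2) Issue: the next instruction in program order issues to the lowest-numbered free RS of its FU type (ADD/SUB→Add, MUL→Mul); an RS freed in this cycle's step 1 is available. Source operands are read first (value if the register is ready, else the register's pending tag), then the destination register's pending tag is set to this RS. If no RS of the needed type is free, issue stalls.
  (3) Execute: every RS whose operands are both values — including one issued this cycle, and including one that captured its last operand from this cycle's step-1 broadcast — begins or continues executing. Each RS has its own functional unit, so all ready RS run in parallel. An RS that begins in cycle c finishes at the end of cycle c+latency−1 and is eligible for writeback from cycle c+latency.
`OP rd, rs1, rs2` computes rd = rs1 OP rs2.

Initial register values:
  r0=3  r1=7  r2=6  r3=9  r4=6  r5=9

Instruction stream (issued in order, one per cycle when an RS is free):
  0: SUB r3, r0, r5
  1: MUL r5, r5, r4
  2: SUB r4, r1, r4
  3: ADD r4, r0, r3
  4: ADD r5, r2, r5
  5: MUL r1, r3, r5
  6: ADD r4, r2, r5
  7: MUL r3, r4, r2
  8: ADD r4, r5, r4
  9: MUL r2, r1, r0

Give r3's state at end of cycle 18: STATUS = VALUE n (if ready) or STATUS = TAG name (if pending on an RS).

STATUS = VALUE 396

cycle 1: issue SUB r3<-Add1 // r0:3,r1:7,r2:6,r3:Add1,r4:6,r5:9
cycle 2: issue MUL r5<-Mul1 // r0:3,r1:7,r2:6,r3:Add1,r4:6,r5:Mul1
cycle 3: CDB Add1=-6; issue SUB r4<-Add1 // r0:3,r1:7,r2:6,r3:-6,r4:Add1,r5:Mul1
cycle 4: issue ADD r4<-Add2 // r0:3,r1:7,r2:6,r3:-6,r4:Add2,r5:Mul1
cycle 5: CDB Add1=1; issue ADD r5<-Add1 // r0:3,r1:7,r2:6,r3:-6,r4:Add2,r5:Add1
cycle 6: CDB Add2=-3; issue MUL r1<-Mul2 // r0:3,r1:Mul2,r2:6,r3:-6,r4:-3,r5:Add1
cycle 7: CDB Mul1=54; issue ADD r4<-Add2 // r0:3,r1:Mul2,r2:6,r3:-6,r4:Add2,r5:Add1
cycle 8: issue MUL r3<-Mul1 // r0:3,r1:Mul2,r2:6,r3:Mul1,r4:Add2,r5:Add1
cycle 9: CDB Add1=60; issue ADD r4<-Add1 // r0:3,r1:Mul2,r2:6,r3:Mul1,r4:Add1,r5:60
cycle 10: stall // r0:3,r1:Mul2,r2:6,r3:Mul1,r4:Add1,r5:60
cycle 11: CDB Add2=66; stall // r0:3,r1:Mul2,r2:6,r3:Mul1,r4:Add1,r5:60
cycle 12: stall // r0:3,r1:Mul2,r2:6,r3:Mul1,r4:Add1,r5:60
cycle 13: CDB Add1=126; stall // r0:3,r1:Mul2,r2:6,r3:Mul1,r4:126,r5:60
cycle 14: CDB Mul2=-360; issue MUL r2<-Mul2 // r0:3,r1:-360,r2:Mul2,r3:Mul1,r4:126,r5:60
cycle 15: - // r0:3,r1:-360,r2:Mul2,r3:Mul1,r4:126,r5:60
cycle 16: CDB Mul1=396 // r0:3,r1:-360,r2:Mul2,r3:396,r4:126,r5:60
cycle 17: - // r0:3,r1:-360,r2:Mul2,r3:396,r4:126,r5:60
cycle 18: - // r0:3,r1:-360,r2:Mul2,r3:396,r4:126,r5:60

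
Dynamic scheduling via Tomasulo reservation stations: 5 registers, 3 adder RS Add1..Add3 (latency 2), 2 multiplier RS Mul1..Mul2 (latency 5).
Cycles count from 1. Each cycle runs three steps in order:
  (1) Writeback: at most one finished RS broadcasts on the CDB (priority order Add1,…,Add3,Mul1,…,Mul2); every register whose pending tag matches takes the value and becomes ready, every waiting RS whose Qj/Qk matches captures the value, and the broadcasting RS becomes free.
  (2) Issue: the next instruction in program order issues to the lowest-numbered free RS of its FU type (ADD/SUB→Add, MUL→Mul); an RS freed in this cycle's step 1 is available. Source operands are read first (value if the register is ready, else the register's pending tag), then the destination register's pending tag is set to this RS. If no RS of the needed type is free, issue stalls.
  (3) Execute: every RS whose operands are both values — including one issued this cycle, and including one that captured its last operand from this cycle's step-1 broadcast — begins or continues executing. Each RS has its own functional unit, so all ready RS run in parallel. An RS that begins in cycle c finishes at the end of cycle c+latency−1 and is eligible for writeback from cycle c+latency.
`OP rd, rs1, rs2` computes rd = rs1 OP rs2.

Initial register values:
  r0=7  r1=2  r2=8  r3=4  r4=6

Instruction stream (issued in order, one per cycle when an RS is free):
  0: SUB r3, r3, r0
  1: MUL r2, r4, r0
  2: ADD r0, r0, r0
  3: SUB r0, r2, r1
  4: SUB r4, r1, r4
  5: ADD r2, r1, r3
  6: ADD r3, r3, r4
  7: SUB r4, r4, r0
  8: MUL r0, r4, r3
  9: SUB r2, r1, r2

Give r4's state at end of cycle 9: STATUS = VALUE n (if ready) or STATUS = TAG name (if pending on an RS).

cycle 1: issue SUB r3<-Add1 // r0:7,r1:2,r2:8,r3:Add1,r4:6
cycle 2: issue MUL r2<-Mul1 // r0:7,r1:2,r2:Mul1,r3:Add1,r4:6
cycle 3: CDB Add1=-3; issue ADD r0<-Add1 // r0:Add1,r1:2,r2:Mul1,r3:-3,r4:6
cycle 4: issue SUB r0<-Add2 // r0:Add2,r1:2,r2:Mul1,r3:-3,r4:6
cycle 5: CDB Add1=14; issue SUB r4<-Add1 // r0:Add2,r1:2,r2:Mul1,r3:-3,r4:Add1
cycle 6: issue ADD r2<-Add3 // r0:Add2,r1:2,r2:Add3,r3:-3,r4:Add1
cycle 7: CDB Add1=-4; issue ADD r3<-Add1 // r0:Add2,r1:2,r2:Add3,r3:Add1,r4:-4
cycle 8: CDB Add3=-1; issue SUB r4<-Add3 // r0:Add2,r1:2,r2:-1,r3:Add1,r4:Add3
cycle 9: CDB Add1=-7; issue MUL r0<-Mul2 // r0:Mul2,r1:2,r2:-1,r3:-7,r4:Add3

STATUS = TAG Add3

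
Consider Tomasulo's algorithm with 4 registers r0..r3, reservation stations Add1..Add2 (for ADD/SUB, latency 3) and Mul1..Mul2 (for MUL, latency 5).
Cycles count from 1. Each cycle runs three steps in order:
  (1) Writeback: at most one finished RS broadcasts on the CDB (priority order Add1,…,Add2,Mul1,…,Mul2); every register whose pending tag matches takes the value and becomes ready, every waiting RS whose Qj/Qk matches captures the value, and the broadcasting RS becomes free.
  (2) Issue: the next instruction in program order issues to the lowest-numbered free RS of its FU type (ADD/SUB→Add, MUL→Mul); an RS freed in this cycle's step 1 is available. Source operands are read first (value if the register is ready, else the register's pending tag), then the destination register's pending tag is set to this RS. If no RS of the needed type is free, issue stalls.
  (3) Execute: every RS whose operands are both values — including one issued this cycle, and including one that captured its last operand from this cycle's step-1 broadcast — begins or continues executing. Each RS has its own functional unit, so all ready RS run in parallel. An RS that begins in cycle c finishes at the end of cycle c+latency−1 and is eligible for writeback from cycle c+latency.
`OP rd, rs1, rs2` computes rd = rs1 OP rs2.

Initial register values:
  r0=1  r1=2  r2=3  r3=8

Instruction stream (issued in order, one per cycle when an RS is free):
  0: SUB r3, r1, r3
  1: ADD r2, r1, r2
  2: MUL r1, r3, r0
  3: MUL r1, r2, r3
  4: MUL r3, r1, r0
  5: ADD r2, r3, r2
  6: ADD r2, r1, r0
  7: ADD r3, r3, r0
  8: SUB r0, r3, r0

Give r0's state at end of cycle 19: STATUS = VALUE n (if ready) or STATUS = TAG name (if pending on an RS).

STATUS = TAG Add1

c1: issue SUB r3<-Add1 | r0:1,r1:2,r2:3,r3:Add1
c2: issue ADD r2<-Add2 | r0:1,r1:2,r2:Add2,r3:Add1
c3: issue MUL r1<-Mul1 | r0:1,r1:Mul1,r2:Add2,r3:Add1
c4: CDB Add1=-6; issue MUL r1<-Mul2 | r0:1,r1:Mul2,r2:Add2,r3:-6
c5: CDB Add2=5; stall | r0:1,r1:Mul2,r2:5,r3:-6
c6: stall | r0:1,r1:Mul2,r2:5,r3:-6
c7: stall | r0:1,r1:Mul2,r2:5,r3:-6
c8: stall | r0:1,r1:Mul2,r2:5,r3:-6
c9: CDB Mul1=-6; issue MUL r3<-Mul1 | r0:1,r1:Mul2,r2:5,r3:Mul1
c10: CDB Mul2=-30; issue ADD r2<-Add1 | r0:1,r1:-30,r2:Add1,r3:Mul1
c11: issue ADD r2<-Add2 | r0:1,r1:-30,r2:Add2,r3:Mul1
c12: stall | r0:1,r1:-30,r2:Add2,r3:Mul1
c13: stall | r0:1,r1:-30,r2:Add2,r3:Mul1
c14: CDB Add2=-29; issue ADD r3<-Add2 | r0:1,r1:-30,r2:-29,r3:Add2
c15: CDB Mul1=-30; stall | r0:1,r1:-30,r2:-29,r3:Add2
c16: stall | r0:1,r1:-30,r2:-29,r3:Add2
c17: stall | r0:1,r1:-30,r2:-29,r3:Add2
c18: CDB Add1=-25; issue SUB r0<-Add1 | r0:Add1,r1:-30,r2:-29,r3:Add2
c19: CDB Add2=-29 | r0:Add1,r1:-30,r2:-29,r3:-29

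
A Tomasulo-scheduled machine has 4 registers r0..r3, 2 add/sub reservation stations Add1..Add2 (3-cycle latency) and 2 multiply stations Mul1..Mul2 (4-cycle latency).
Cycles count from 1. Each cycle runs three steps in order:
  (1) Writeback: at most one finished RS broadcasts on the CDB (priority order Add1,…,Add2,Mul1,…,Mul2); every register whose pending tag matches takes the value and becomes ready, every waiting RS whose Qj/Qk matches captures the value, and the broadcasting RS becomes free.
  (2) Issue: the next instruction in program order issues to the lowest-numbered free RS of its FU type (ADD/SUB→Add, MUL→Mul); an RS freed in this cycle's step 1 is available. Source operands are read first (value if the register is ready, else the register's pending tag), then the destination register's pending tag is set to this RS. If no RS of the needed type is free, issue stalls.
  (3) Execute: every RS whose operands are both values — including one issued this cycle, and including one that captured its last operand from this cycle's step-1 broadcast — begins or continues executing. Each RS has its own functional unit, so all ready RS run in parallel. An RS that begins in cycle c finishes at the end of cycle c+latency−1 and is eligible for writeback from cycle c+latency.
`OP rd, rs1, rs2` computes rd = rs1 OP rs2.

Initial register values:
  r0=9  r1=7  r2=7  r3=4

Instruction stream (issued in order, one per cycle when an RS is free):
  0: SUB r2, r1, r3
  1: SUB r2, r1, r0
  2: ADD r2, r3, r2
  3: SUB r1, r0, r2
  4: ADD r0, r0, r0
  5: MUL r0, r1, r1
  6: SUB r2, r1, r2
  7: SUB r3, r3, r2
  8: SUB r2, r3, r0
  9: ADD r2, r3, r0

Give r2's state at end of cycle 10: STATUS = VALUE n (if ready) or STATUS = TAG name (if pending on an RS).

cycle 1: issue SUB r2<-Add1 // r0:9,r1:7,r2:Add1,r3:4
cycle 2: issue SUB r2<-Add2 // r0:9,r1:7,r2:Add2,r3:4
cycle 3: stall // r0:9,r1:7,r2:Add2,r3:4
cycle 4: CDB Add1=3; issue ADD r2<-Add1 // r0:9,r1:7,r2:Add1,r3:4
cycle 5: CDB Add2=-2; issue SUB r1<-Add2 // r0:9,r1:Add2,r2:Add1,r3:4
cycle 6: stall // r0:9,r1:Add2,r2:Add1,r3:4
cycle 7: stall // r0:9,r1:Add2,r2:Add1,r3:4
cycle 8: CDB Add1=2; issue ADD r0<-Add1 // r0:Add1,r1:Add2,r2:2,r3:4
cycle 9: issue MUL r0<-Mul1 // r0:Mul1,r1:Add2,r2:2,r3:4
cycle 10: stall // r0:Mul1,r1:Add2,r2:2,r3:4

STATUS = VALUE 2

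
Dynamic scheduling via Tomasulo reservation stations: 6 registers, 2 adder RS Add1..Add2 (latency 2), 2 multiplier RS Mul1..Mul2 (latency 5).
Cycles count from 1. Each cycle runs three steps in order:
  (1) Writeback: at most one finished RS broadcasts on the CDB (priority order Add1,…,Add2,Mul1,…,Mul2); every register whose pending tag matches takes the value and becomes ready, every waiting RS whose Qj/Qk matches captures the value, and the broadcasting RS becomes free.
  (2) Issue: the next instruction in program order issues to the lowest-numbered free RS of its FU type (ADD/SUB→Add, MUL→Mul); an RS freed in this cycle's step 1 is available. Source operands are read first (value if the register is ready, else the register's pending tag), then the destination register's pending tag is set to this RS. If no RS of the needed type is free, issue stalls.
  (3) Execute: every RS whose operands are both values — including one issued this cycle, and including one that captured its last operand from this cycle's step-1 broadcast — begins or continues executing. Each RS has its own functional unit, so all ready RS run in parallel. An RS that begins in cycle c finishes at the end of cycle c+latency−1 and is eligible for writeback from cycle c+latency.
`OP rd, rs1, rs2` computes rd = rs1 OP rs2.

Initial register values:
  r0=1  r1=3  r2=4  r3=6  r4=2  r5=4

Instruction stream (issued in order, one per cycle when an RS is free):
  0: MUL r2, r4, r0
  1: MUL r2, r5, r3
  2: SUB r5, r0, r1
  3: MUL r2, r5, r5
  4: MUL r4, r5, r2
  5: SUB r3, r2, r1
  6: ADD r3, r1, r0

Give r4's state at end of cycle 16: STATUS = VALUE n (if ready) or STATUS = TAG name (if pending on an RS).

STATUS = TAG Mul2

  c1: issue MUL r2<-Mul1  regs: r0:1,r1:3,r2:Mul1,r3:6,r4:2,r5:4
  c2: issue MUL r2<-Mul2  regs: r0:1,r1:3,r2:Mul2,r3:6,r4:2,r5:4
  c3: issue SUB r5<-Add1  regs: r0:1,r1:3,r2:Mul2,r3:6,r4:2,r5:Add1
  c4: stall  regs: r0:1,r1:3,r2:Mul2,r3:6,r4:2,r5:Add1
  c5: CDB Add1=-2; stall  regs: r0:1,r1:3,r2:Mul2,r3:6,r4:2,r5:-2
  c6: CDB Mul1=2; issue MUL r2<-Mul1  regs: r0:1,r1:3,r2:Mul1,r3:6,r4:2,r5:-2
  c7: CDB Mul2=24; issue MUL r4<-Mul2  regs: r0:1,r1:3,r2:Mul1,r3:6,r4:Mul2,r5:-2
  c8: issue SUB r3<-Add1  regs: r0:1,r1:3,r2:Mul1,r3:Add1,r4:Mul2,r5:-2
  c9: issue ADD r3<-Add2  regs: r0:1,r1:3,r2:Mul1,r3:Add2,r4:Mul2,r5:-2
  c10: -  regs: r0:1,r1:3,r2:Mul1,r3:Add2,r4:Mul2,r5:-2
  c11: CDB Add2=4  regs: r0:1,r1:3,r2:Mul1,r3:4,r4:Mul2,r5:-2
  c12: CDB Mul1=4  regs: r0:1,r1:3,r2:4,r3:4,r4:Mul2,r5:-2
  c13: -  regs: r0:1,r1:3,r2:4,r3:4,r4:Mul2,r5:-2
  c14: CDB Add1=1  regs: r0:1,r1:3,r2:4,r3:4,r4:Mul2,r5:-2
  c15: -  regs: r0:1,r1:3,r2:4,r3:4,r4:Mul2,r5:-2
  c16: -  regs: r0:1,r1:3,r2:4,r3:4,r4:Mul2,r5:-2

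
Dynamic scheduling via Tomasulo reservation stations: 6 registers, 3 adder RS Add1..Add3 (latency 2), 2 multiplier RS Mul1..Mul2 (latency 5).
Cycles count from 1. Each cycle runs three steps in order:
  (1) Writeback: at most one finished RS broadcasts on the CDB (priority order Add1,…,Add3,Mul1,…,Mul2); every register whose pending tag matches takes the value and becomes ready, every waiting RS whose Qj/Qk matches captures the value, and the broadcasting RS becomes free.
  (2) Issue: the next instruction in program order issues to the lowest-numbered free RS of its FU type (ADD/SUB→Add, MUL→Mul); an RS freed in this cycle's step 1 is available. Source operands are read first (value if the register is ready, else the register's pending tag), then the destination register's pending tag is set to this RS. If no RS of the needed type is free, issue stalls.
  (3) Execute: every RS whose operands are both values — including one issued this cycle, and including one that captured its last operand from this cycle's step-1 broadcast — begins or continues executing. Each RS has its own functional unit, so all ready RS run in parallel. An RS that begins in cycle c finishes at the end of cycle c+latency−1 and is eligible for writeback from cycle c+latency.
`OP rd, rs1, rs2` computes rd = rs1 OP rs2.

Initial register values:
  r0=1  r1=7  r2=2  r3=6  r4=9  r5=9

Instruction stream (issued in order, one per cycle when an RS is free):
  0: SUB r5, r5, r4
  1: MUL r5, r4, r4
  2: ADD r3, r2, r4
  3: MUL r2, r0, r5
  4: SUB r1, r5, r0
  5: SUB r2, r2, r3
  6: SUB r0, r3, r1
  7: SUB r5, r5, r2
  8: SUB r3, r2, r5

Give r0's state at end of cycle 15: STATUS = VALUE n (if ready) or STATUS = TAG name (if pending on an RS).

STATUS = VALUE -69

  c1: issue SUB r5<-Add1  regs: r0:1,r1:7,r2:2,r3:6,r4:9,r5:Add1
  c2: issue MUL r5<-Mul1  regs: r0:1,r1:7,r2:2,r3:6,r4:9,r5:Mul1
  c3: CDB Add1=0; issue ADD r3<-Add1  regs: r0:1,r1:7,r2:2,r3:Add1,r4:9,r5:Mul1
  c4: issue MUL r2<-Mul2  regs: r0:1,r1:7,r2:Mul2,r3:Add1,r4:9,r5:Mul1
  c5: CDB Add1=11; issue SUB r1<-Add1  regs: r0:1,r1:Add1,r2:Mul2,r3:11,r4:9,r5:Mul1
  c6: issue SUB r2<-Add2  regs: r0:1,r1:Add1,r2:Add2,r3:11,r4:9,r5:Mul1
  c7: CDB Mul1=81; issue SUB r0<-Add3  regs: r0:Add3,r1:Add1,r2:Add2,r3:11,r4:9,r5:81
  c8: stall  regs: r0:Add3,r1:Add1,r2:Add2,r3:11,r4:9,r5:81
  c9: CDB Add1=80; issue SUB r5<-Add1  regs: r0:Add3,r1:80,r2:Add2,r3:11,r4:9,r5:Add1
  c10: stall  regs: r0:Add3,r1:80,r2:Add2,r3:11,r4:9,r5:Add1
  c11: CDB Add3=-69; issue SUB r3<-Add3  regs: r0:-69,r1:80,r2:Add2,r3:Add3,r4:9,r5:Add1
  c12: CDB Mul2=81  regs: r0:-69,r1:80,r2:Add2,r3:Add3,r4:9,r5:Add1
  c13: -  regs: r0:-69,r1:80,r2:Add2,r3:Add3,r4:9,r5:Add1
  c14: CDB Add2=70  regs: r0:-69,r1:80,r2:70,r3:Add3,r4:9,r5:Add1
  c15: -  regs: r0:-69,r1:80,r2:70,r3:Add3,r4:9,r5:Add1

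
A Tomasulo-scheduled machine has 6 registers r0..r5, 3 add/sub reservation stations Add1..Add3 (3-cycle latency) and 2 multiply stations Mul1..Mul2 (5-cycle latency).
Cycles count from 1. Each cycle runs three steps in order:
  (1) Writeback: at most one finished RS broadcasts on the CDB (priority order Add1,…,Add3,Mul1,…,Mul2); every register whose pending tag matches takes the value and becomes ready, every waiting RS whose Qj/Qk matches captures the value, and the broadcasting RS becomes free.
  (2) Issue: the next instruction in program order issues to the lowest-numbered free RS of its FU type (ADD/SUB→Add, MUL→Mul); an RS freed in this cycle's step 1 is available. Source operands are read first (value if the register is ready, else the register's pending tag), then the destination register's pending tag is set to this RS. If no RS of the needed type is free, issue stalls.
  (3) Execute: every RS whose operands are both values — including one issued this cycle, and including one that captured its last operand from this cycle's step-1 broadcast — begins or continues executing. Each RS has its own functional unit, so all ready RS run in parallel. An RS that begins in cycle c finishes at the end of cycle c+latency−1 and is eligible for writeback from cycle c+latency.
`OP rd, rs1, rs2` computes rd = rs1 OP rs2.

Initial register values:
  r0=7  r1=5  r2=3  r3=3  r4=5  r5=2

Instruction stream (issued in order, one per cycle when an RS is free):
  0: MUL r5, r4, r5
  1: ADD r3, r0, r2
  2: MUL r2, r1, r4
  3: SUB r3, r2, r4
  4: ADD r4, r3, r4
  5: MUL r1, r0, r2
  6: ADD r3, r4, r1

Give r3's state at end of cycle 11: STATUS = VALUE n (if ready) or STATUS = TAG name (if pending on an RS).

  c1: issue MUL r5<-Mul1  regs: r0:7,r1:5,r2:3,r3:3,r4:5,r5:Mul1
  c2: issue ADD r3<-Add1  regs: r0:7,r1:5,r2:3,r3:Add1,r4:5,r5:Mul1
  c3: issue MUL r2<-Mul2  regs: r0:7,r1:5,r2:Mul2,r3:Add1,r4:5,r5:Mul1
  c4: issue SUB r3<-Add2  regs: r0:7,r1:5,r2:Mul2,r3:Add2,r4:5,r5:Mul1
  c5: CDB Add1=10; issue ADD r4<-Add1  regs: r0:7,r1:5,r2:Mul2,r3:Add2,r4:Add1,r5:Mul1
  c6: CDB Mul1=10; issue MUL r1<-Mul1  regs: r0:7,r1:Mul1,r2:Mul2,r3:Add2,r4:Add1,r5:10
  c7: issue ADD r3<-Add3  regs: r0:7,r1:Mul1,r2:Mul2,r3:Add3,r4:Add1,r5:10
  c8: CDB Mul2=25  regs: r0:7,r1:Mul1,r2:25,r3:Add3,r4:Add1,r5:10
  c9: -  regs: r0:7,r1:Mul1,r2:25,r3:Add3,r4:Add1,r5:10
  c10: -  regs: r0:7,r1:Mul1,r2:25,r3:Add3,r4:Add1,r5:10
  c11: CDB Add2=20  regs: r0:7,r1:Mul1,r2:25,r3:Add3,r4:Add1,r5:10

STATUS = TAG Add3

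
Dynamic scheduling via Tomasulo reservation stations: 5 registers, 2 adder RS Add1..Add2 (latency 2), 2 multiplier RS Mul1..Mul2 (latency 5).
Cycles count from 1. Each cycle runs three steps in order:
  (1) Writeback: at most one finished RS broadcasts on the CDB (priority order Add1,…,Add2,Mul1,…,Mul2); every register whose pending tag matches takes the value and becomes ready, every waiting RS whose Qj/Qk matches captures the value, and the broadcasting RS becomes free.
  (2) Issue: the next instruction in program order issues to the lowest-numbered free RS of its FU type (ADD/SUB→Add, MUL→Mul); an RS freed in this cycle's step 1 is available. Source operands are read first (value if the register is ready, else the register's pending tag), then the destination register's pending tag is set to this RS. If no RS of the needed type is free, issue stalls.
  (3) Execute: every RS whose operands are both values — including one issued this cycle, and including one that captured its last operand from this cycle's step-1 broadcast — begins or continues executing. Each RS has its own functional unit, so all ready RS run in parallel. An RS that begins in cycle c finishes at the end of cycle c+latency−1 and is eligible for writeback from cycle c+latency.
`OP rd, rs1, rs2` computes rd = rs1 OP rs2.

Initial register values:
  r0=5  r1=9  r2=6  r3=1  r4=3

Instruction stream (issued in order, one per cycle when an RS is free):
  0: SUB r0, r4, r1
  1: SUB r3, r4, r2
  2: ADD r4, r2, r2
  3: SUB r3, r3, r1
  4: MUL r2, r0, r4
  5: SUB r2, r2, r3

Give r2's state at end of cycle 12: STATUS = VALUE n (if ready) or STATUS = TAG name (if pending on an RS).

c1: issue SUB r0<-Add1 | r0:Add1,r1:9,r2:6,r3:1,r4:3
c2: issue SUB r3<-Add2 | r0:Add1,r1:9,r2:6,r3:Add2,r4:3
c3: CDB Add1=-6; issue ADD r4<-Add1 | r0:-6,r1:9,r2:6,r3:Add2,r4:Add1
c4: CDB Add2=-3; issue SUB r3<-Add2 | r0:-6,r1:9,r2:6,r3:Add2,r4:Add1
c5: CDB Add1=12; issue MUL r2<-Mul1 | r0:-6,r1:9,r2:Mul1,r3:Add2,r4:12
c6: CDB Add2=-12; issue SUB r2<-Add1 | r0:-6,r1:9,r2:Add1,r3:-12,r4:12
c7: - | r0:-6,r1:9,r2:Add1,r3:-12,r4:12
c8: - | r0:-6,r1:9,r2:Add1,r3:-12,r4:12
c9: - | r0:-6,r1:9,r2:Add1,r3:-12,r4:12
c10: CDB Mul1=-72 | r0:-6,r1:9,r2:Add1,r3:-12,r4:12
c11: - | r0:-6,r1:9,r2:Add1,r3:-12,r4:12
c12: CDB Add1=-60 | r0:-6,r1:9,r2:-60,r3:-12,r4:12

STATUS = VALUE -60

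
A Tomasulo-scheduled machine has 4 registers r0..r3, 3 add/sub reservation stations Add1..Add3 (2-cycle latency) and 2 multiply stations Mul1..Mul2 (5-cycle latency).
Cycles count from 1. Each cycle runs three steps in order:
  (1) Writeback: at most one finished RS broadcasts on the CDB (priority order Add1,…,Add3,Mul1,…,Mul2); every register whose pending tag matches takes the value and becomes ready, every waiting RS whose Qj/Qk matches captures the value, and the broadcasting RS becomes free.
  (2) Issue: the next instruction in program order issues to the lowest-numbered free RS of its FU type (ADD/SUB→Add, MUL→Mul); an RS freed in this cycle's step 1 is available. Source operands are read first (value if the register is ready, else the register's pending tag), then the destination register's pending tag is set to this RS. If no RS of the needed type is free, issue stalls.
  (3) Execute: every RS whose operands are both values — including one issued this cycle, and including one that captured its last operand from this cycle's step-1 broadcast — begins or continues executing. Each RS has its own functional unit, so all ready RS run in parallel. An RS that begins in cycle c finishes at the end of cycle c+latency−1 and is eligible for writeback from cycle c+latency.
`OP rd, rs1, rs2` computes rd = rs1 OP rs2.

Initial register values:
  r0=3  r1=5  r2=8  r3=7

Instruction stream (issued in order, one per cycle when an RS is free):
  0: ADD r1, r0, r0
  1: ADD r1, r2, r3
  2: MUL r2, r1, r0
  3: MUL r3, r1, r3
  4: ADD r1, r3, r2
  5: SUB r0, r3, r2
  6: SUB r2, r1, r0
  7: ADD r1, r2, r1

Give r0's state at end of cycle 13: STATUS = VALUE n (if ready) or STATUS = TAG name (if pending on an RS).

STATUS = VALUE 60

c1: issue ADD r1<-Add1 | r0:3,r1:Add1,r2:8,r3:7
c2: issue ADD r1<-Add2 | r0:3,r1:Add2,r2:8,r3:7
c3: CDB Add1=6; issue MUL r2<-Mul1 | r0:3,r1:Add2,r2:Mul1,r3:7
c4: CDB Add2=15; issue MUL r3<-Mul2 | r0:3,r1:15,r2:Mul1,r3:Mul2
c5: issue ADD r1<-Add1 | r0:3,r1:Add1,r2:Mul1,r3:Mul2
c6: issue SUB r0<-Add2 | r0:Add2,r1:Add1,r2:Mul1,r3:Mul2
c7: issue SUB r2<-Add3 | r0:Add2,r1:Add1,r2:Add3,r3:Mul2
c8: stall | r0:Add2,r1:Add1,r2:Add3,r3:Mul2
c9: CDB Mul1=45; stall | r0:Add2,r1:Add1,r2:Add3,r3:Mul2
c10: CDB Mul2=105; stall | r0:Add2,r1:Add1,r2:Add3,r3:105
c11: stall | r0:Add2,r1:Add1,r2:Add3,r3:105
c12: CDB Add1=150; issue ADD r1<-Add1 | r0:Add2,r1:Add1,r2:Add3,r3:105
c13: CDB Add2=60 | r0:60,r1:Add1,r2:Add3,r3:105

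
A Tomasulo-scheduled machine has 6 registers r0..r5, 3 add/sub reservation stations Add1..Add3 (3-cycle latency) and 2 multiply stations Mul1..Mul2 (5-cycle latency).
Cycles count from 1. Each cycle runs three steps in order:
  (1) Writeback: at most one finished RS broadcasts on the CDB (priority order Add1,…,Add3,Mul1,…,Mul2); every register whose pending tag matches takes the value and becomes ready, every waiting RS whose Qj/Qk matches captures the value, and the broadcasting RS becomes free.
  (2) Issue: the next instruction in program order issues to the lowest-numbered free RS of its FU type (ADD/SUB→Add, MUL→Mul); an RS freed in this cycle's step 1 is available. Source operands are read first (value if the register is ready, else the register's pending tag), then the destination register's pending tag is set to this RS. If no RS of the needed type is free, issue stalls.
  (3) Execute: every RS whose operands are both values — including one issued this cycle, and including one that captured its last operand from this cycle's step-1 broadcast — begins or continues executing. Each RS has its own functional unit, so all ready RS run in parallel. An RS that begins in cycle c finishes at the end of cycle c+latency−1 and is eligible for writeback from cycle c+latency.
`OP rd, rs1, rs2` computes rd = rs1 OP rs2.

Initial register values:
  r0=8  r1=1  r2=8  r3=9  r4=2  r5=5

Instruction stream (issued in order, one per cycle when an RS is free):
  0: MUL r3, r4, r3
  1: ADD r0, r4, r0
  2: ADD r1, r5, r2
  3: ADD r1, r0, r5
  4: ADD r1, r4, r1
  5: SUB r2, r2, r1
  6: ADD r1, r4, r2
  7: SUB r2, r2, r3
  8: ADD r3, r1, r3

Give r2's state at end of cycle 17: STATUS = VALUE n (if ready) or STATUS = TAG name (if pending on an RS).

cycle 1: issue MUL r3<-Mul1 // r0:8,r1:1,r2:8,r3:Mul1,r4:2,r5:5
cycle 2: issue ADD r0<-Add1 // r0:Add1,r1:1,r2:8,r3:Mul1,r4:2,r5:5
cycle 3: issue ADD r1<-Add2 // r0:Add1,r1:Add2,r2:8,r3:Mul1,r4:2,r5:5
cycle 4: issue ADD r1<-Add3 // r0:Add1,r1:Add3,r2:8,r3:Mul1,r4:2,r5:5
cycle 5: CDB Add1=10; issue ADD r1<-Add1 // r0:10,r1:Add1,r2:8,r3:Mul1,r4:2,r5:5
cycle 6: CDB Add2=13; issue SUB r2<-Add2 // r0:10,r1:Add1,r2:Add2,r3:Mul1,r4:2,r5:5
cycle 7: CDB Mul1=18; stall // r0:10,r1:Add1,r2:Add2,r3:18,r4:2,r5:5
cycle 8: CDB Add3=15; issue ADD r1<-Add3 // r0:10,r1:Add3,r2:Add2,r3:18,r4:2,r5:5
cycle 9: stall // r0:10,r1:Add3,r2:Add2,r3:18,r4:2,r5:5
cycle 10: stall // r0:10,r1:Add3,r2:Add2,r3:18,r4:2,r5:5
cycle 11: CDB Add1=17; issue SUB r2<-Add1 // r0:10,r1:Add3,r2:Add1,r3:18,r4:2,r5:5
cycle 12: stall // r0:10,r1:Add3,r2:Add1,r3:18,r4:2,r5:5
cycle 13: stall // r0:10,r1:Add3,r2:Add1,r3:18,r4:2,r5:5
cycle 14: CDB Add2=-9; issue ADD r3<-Add2 // r0:10,r1:Add3,r2:Add1,r3:Add2,r4:2,r5:5
cycle 15: - // r0:10,r1:Add3,r2:Add1,r3:Add2,r4:2,r5:5
cycle 16: - // r0:10,r1:Add3,r2:Add1,r3:Add2,r4:2,r5:5
cycle 17: CDB Add1=-27 // r0:10,r1:Add3,r2:-27,r3:Add2,r4:2,r5:5

STATUS = VALUE -27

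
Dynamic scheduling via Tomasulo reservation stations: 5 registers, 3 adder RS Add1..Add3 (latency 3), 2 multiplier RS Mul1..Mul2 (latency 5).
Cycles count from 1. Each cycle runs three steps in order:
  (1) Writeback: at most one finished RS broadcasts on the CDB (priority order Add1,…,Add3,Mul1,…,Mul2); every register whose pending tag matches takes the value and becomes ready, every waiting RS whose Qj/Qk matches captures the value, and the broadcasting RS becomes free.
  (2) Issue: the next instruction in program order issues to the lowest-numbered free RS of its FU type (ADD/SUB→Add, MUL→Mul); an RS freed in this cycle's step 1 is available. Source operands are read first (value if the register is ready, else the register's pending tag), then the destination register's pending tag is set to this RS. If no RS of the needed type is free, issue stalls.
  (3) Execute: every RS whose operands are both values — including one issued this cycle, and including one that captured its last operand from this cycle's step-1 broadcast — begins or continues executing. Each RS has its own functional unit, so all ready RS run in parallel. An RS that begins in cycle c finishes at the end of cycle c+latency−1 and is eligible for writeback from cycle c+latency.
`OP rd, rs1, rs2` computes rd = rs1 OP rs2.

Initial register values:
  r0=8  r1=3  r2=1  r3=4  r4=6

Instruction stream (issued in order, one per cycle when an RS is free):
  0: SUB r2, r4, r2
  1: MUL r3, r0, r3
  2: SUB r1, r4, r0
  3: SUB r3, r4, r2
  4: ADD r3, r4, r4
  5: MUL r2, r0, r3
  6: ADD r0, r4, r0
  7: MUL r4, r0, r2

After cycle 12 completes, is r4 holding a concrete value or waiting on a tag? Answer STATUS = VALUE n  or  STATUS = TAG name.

STATUS = TAG Mul1

  c1: issue SUB r2<-Add1  regs: r0:8,r1:3,r2:Add1,r3:4,r4:6
  c2: issue MUL r3<-Mul1  regs: r0:8,r1:3,r2:Add1,r3:Mul1,r4:6
  c3: issue SUB r1<-Add2  regs: r0:8,r1:Add2,r2:Add1,r3:Mul1,r4:6
  c4: CDB Add1=5; issue SUB r3<-Add1  regs: r0:8,r1:Add2,r2:5,r3:Add1,r4:6
  c5: issue ADD r3<-Add3  regs: r0:8,r1:Add2,r2:5,r3:Add3,r4:6
  c6: CDB Add2=-2; issue MUL r2<-Mul2  regs: r0:8,r1:-2,r2:Mul2,r3:Add3,r4:6
  c7: CDB Add1=1; issue ADD r0<-Add1  regs: r0:Add1,r1:-2,r2:Mul2,r3:Add3,r4:6
  c8: CDB Add3=12; stall  regs: r0:Add1,r1:-2,r2:Mul2,r3:12,r4:6
  c9: CDB Mul1=32; issue MUL r4<-Mul1  regs: r0:Add1,r1:-2,r2:Mul2,r3:12,r4:Mul1
  c10: CDB Add1=14  regs: r0:14,r1:-2,r2:Mul2,r3:12,r4:Mul1
  c11: -  regs: r0:14,r1:-2,r2:Mul2,r3:12,r4:Mul1
  c12: -  regs: r0:14,r1:-2,r2:Mul2,r3:12,r4:Mul1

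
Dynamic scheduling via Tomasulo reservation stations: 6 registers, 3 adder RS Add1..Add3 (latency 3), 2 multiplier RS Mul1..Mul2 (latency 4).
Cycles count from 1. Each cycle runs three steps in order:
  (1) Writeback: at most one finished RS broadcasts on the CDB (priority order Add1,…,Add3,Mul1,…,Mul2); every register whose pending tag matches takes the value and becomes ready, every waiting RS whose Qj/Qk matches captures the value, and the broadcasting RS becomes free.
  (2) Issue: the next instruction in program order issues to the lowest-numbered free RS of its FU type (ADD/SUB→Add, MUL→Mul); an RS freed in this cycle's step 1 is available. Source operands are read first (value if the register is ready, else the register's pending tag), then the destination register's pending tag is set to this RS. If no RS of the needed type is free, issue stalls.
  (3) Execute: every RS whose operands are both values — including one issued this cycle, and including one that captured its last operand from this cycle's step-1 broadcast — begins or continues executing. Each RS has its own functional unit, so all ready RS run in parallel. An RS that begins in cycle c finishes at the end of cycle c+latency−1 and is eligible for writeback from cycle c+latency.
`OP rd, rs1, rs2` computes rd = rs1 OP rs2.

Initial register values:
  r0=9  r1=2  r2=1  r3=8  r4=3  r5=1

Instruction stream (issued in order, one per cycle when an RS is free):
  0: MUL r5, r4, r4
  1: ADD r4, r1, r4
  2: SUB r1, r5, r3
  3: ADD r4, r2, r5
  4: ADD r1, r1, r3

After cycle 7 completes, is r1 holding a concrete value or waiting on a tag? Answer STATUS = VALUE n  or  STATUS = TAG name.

STATUS = TAG Add1

c1: issue MUL r5<-Mul1 | r0:9,r1:2,r2:1,r3:8,r4:3,r5:Mul1
c2: issue ADD r4<-Add1 | r0:9,r1:2,r2:1,r3:8,r4:Add1,r5:Mul1
c3: issue SUB r1<-Add2 | r0:9,r1:Add2,r2:1,r3:8,r4:Add1,r5:Mul1
c4: issue ADD r4<-Add3 | r0:9,r1:Add2,r2:1,r3:8,r4:Add3,r5:Mul1
c5: CDB Add1=5; issue ADD r1<-Add1 | r0:9,r1:Add1,r2:1,r3:8,r4:Add3,r5:Mul1
c6: CDB Mul1=9 | r0:9,r1:Add1,r2:1,r3:8,r4:Add3,r5:9
c7: - | r0:9,r1:Add1,r2:1,r3:8,r4:Add3,r5:9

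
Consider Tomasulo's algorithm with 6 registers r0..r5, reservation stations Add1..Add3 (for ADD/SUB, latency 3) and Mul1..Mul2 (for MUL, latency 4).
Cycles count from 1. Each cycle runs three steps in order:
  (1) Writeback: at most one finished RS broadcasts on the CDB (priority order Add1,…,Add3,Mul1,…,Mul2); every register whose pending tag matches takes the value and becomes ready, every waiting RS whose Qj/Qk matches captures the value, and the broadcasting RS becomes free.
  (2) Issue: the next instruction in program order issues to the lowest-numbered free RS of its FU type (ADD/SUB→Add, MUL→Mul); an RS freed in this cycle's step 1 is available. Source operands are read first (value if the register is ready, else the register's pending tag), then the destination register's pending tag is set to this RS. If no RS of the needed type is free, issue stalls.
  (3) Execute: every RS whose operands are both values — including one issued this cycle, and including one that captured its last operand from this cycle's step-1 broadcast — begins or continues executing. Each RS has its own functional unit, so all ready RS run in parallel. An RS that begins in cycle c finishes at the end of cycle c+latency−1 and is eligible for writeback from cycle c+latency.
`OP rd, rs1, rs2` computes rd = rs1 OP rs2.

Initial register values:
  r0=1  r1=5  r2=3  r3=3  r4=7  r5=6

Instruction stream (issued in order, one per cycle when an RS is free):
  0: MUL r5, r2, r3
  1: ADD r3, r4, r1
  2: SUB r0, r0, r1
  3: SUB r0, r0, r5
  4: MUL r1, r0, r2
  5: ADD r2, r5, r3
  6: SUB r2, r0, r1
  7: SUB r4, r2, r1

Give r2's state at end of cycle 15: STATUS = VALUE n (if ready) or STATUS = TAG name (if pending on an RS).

STATUS = TAG Add2

cycle 1: issue MUL r5<-Mul1 // r0:1,r1:5,r2:3,r3:3,r4:7,r5:Mul1
cycle 2: issue ADD r3<-Add1 // r0:1,r1:5,r2:3,r3:Add1,r4:7,r5:Mul1
cycle 3: issue SUB r0<-Add2 // r0:Add2,r1:5,r2:3,r3:Add1,r4:7,r5:Mul1
cycle 4: issue SUB r0<-Add3 // r0:Add3,r1:5,r2:3,r3:Add1,r4:7,r5:Mul1
cycle 5: CDB Add1=12; issue MUL r1<-Mul2 // r0:Add3,r1:Mul2,r2:3,r3:12,r4:7,r5:Mul1
cycle 6: CDB Add2=-4; issue ADD r2<-Add1 // r0:Add3,r1:Mul2,r2:Add1,r3:12,r4:7,r5:Mul1
cycle 7: CDB Mul1=9; issue SUB r2<-Add2 // r0:Add3,r1:Mul2,r2:Add2,r3:12,r4:7,r5:9
cycle 8: stall // r0:Add3,r1:Mul2,r2:Add2,r3:12,r4:7,r5:9
cycle 9: stall // r0:Add3,r1:Mul2,r2:Add2,r3:12,r4:7,r5:9
cycle 10: CDB Add1=21; issue SUB r4<-Add1 // r0:Add3,r1:Mul2,r2:Add2,r3:12,r4:Add1,r5:9
cycle 11: CDB Add3=-13 // r0:-13,r1:Mul2,r2:Add2,r3:12,r4:Add1,r5:9
cycle 12: - // r0:-13,r1:Mul2,r2:Add2,r3:12,r4:Add1,r5:9
cycle 13: - // r0:-13,r1:Mul2,r2:Add2,r3:12,r4:Add1,r5:9
cycle 14: - // r0:-13,r1:Mul2,r2:Add2,r3:12,r4:Add1,r5:9
cycle 15: CDB Mul2=-39 // r0:-13,r1:-39,r2:Add2,r3:12,r4:Add1,r5:9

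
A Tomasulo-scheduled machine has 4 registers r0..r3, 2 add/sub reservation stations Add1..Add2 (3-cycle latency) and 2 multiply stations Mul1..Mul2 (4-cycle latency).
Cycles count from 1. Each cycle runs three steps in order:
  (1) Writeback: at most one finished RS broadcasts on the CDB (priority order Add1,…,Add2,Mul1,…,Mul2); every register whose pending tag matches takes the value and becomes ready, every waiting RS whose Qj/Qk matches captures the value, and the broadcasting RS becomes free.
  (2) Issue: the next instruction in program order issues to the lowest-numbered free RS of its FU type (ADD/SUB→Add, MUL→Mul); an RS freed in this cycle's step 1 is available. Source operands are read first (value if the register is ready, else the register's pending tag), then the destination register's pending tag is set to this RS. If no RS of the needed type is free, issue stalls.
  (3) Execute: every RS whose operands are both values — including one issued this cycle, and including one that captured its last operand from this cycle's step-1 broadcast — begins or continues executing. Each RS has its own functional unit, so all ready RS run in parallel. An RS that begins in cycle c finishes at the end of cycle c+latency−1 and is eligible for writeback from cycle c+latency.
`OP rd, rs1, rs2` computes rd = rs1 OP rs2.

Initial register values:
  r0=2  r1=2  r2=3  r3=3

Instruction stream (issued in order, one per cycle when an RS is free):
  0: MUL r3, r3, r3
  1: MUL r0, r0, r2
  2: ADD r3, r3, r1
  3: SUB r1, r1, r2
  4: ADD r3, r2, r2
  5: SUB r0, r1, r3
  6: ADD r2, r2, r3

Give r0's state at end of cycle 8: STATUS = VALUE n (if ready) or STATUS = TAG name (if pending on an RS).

STATUS = TAG Add1

  c1: issue MUL r3<-Mul1  regs: r0:2,r1:2,r2:3,r3:Mul1
  c2: issue MUL r0<-Mul2  regs: r0:Mul2,r1:2,r2:3,r3:Mul1
  c3: issue ADD r3<-Add1  regs: r0:Mul2,r1:2,r2:3,r3:Add1
  c4: issue SUB r1<-Add2  regs: r0:Mul2,r1:Add2,r2:3,r3:Add1
  c5: CDB Mul1=9; stall  regs: r0:Mul2,r1:Add2,r2:3,r3:Add1
  c6: CDB Mul2=6; stall  regs: r0:6,r1:Add2,r2:3,r3:Add1
  c7: CDB Add2=-1; issue ADD r3<-Add2  regs: r0:6,r1:-1,r2:3,r3:Add2
  c8: CDB Add1=11; issue SUB r0<-Add1  regs: r0:Add1,r1:-1,r2:3,r3:Add2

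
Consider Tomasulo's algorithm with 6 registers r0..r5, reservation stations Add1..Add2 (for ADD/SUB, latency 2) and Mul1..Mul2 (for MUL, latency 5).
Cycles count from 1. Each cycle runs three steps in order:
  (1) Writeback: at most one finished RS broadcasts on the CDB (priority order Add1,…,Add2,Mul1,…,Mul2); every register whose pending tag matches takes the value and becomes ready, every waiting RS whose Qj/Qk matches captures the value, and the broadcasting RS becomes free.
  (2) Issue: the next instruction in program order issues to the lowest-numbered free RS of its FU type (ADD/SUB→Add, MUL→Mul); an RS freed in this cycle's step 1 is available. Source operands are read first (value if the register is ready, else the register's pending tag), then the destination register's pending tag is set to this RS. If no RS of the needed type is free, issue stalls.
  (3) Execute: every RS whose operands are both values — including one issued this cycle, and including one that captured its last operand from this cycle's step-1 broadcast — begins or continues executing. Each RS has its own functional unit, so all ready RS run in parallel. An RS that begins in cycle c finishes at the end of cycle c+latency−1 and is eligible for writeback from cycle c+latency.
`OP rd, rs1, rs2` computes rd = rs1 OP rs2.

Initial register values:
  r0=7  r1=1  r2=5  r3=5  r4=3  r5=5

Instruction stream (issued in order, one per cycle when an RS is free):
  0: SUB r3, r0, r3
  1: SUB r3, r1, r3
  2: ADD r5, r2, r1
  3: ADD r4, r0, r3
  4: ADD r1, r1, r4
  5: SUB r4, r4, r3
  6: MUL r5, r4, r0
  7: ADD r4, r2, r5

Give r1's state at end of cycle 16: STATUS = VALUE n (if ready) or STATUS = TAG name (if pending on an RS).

STATUS = VALUE 7

c1: issue SUB r3<-Add1 | r0:7,r1:1,r2:5,r3:Add1,r4:3,r5:5
c2: issue SUB r3<-Add2 | r0:7,r1:1,r2:5,r3:Add2,r4:3,r5:5
c3: CDB Add1=2; issue ADD r5<-Add1 | r0:7,r1:1,r2:5,r3:Add2,r4:3,r5:Add1
c4: stall | r0:7,r1:1,r2:5,r3:Add2,r4:3,r5:Add1
c5: CDB Add1=6; issue ADD r4<-Add1 | r0:7,r1:1,r2:5,r3:Add2,r4:Add1,r5:6
c6: CDB Add2=-1; issue ADD r1<-Add2 | r0:7,r1:Add2,r2:5,r3:-1,r4:Add1,r5:6
c7: stall | r0:7,r1:Add2,r2:5,r3:-1,r4:Add1,r5:6
c8: CDB Add1=6; issue SUB r4<-Add1 | r0:7,r1:Add2,r2:5,r3:-1,r4:Add1,r5:6
c9: issue MUL r5<-Mul1 | r0:7,r1:Add2,r2:5,r3:-1,r4:Add1,r5:Mul1
c10: CDB Add1=7; issue ADD r4<-Add1 | r0:7,r1:Add2,r2:5,r3:-1,r4:Add1,r5:Mul1
c11: CDB Add2=7 | r0:7,r1:7,r2:5,r3:-1,r4:Add1,r5:Mul1
c12: - | r0:7,r1:7,r2:5,r3:-1,r4:Add1,r5:Mul1
c13: - | r0:7,r1:7,r2:5,r3:-1,r4:Add1,r5:Mul1
c14: - | r0:7,r1:7,r2:5,r3:-1,r4:Add1,r5:Mul1
c15: CDB Mul1=49 | r0:7,r1:7,r2:5,r3:-1,r4:Add1,r5:49
c16: - | r0:7,r1:7,r2:5,r3:-1,r4:Add1,r5:49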